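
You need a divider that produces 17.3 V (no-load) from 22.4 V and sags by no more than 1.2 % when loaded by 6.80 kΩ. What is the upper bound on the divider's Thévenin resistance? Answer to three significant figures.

Loading drop = R_th/(R_th + R_L) ≤ 0.0120, so R_th ≤ R_L · ε/(1−ε) = 6.80 kΩ × 0.0120/0.9880 = 82.6 Ω.

R_th ≤ 82.6 Ω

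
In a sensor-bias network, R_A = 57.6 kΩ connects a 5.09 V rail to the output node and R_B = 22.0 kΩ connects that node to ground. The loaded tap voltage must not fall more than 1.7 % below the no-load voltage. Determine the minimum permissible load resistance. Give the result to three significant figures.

R_L(min) ≈ 921 kΩ

Output resistance R_th = R_A‖R_B = (57.6 × 22.0)/79.60 = 15.92 kΩ.
The fractional drop is R_th/(R_th + R_L); requiring this ≤ 0.0170 gives R_L ≥ R_th(1/0.0170 − 1) = 15.92 × 57.82 = 921 kΩ.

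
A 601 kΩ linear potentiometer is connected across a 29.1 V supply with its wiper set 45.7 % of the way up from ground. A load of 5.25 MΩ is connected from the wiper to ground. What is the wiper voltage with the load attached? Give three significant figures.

The wiper splits the pot into (1−α)R = 326.3 kΩ above and αR = 274.7 kΩ below.
Lower section ‖ load = 261.0 kΩ.
V_wiper = 29.1 × 261.0/(326.3 + 261.0) = 12.9 V.

V ≈ 12.9 V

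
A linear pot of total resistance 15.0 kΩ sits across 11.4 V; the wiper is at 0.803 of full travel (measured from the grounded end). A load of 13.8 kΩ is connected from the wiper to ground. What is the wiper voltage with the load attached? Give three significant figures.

The wiper splits the pot into (1−α)R = 2.955 kΩ above and αR = 12.04 kΩ below.
Lower section ‖ load = 6.431 kΩ.
V_wiper = 11.4 × 6.431/(2.955 + 6.431) = 7.81 V.

V ≈ 7.81 V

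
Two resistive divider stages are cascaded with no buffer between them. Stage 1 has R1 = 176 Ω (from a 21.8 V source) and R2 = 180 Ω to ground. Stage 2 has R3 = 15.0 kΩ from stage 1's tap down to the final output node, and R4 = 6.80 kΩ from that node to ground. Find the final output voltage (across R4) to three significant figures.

V_out ≈ 3.42 V

Stage 2 presents R3+R4 = 21800 Ω as a load on stage 1's tap.
Stage 1's lower leg becomes R2‖(R3+R4) = 178.5 Ω, so V_mid = 21.8 × 178.5/354.5 = 10.98 V.
Stage 2 is itself unloaded: V_out = V_mid × R4/(R3+R4) = 10.98 × 6800/21800 = 3.42 V.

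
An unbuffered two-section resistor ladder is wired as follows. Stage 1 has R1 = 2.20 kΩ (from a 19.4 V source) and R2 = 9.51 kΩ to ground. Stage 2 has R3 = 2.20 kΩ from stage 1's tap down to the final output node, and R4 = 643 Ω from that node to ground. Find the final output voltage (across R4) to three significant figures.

V_out ≈ 2.19 V

Stage 2 presents R3+R4 = 2843 Ω as a load on stage 1's tap.
Stage 1's lower leg becomes R2‖(R3+R4) = 2189 Ω, so V_mid = 19.4 × 2189/4389 = 9.675 V.
Stage 2 is itself unloaded: V_out = V_mid × R4/(R3+R4) = 9.675 × 643/2843 = 2.19 V.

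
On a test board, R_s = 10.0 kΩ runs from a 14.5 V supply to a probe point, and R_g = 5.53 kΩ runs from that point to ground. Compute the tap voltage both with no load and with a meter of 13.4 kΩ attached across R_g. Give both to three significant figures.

Open-circuit: V = 14.5 × 5.53/(10.0 + 5.53) = 5.16 V.
With the load, R_g becomes R_g‖R_L = 3.915 kΩ, so V = 14.5 × 3.915/13.91 = 4.08 V.

Unloaded: 5.16 V; loaded: 4.08 V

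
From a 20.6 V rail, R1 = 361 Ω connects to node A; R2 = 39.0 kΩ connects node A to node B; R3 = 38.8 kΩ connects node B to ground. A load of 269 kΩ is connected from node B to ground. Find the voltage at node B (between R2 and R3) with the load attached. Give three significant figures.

At node B, R3 is in parallel with the load: R3‖R_L = 33910 Ω.
Below node A the resistance is R2 + (R3‖R_L) = 72910 Ω, so V_A = 20.6 × 72910/73270 = 20.50 V.
Then V_B = V_A × (R3‖R_L)/(R2 + R3‖R_L) = 20.50 × 33910/72910 = 9.53 V.

V ≈ 9.53 V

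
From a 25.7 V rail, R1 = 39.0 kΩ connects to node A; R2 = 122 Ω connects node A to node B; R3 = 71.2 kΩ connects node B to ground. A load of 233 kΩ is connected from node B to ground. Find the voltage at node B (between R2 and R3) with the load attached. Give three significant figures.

At node B, R3 is in parallel with the load: R3‖R_L = 54540 Ω.
Below node A the resistance is R2 + (R3‖R_L) = 54660 Ω, so V_A = 25.7 × 54660/93660 = 15.00 V.
Then V_B = V_A × (R3‖R_L)/(R2 + R3‖R_L) = 15.00 × 54540/54660 = 15.0 V.

V ≈ 15.0 V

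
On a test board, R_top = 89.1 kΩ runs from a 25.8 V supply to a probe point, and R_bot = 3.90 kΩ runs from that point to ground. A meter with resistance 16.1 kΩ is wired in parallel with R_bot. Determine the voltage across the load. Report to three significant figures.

The load sits in parallel with R_bot: R_bot‖R_L = (3.90 × 16.1) / (3.90 + 16.1) = 3.140 kΩ.
V_out = 25.8 × 3.140 / (89.1 + 3.140) = 25.8 × 3.140/92.24 = 0.878 V.

V_out ≈ 0.878 V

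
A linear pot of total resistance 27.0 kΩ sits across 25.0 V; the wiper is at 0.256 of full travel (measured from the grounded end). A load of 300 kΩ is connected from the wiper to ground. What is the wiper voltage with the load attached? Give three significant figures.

V ≈ 6.29 V

The wiper splits the pot into (1−α)R = 20.09 kΩ above and αR = 6.912 kΩ below.
Lower section ‖ load = 6.756 kΩ.
V_wiper = 25.0 × 6.756/(20.09 + 6.756) = 6.29 V.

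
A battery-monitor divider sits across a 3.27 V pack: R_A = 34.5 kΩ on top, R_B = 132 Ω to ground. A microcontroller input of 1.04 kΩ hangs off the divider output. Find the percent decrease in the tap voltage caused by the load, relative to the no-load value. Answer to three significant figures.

11.2 %

The divider's output (Thévenin) resistance is R_A‖R_B = 131.5 Ω.
Fractional drop under load = R_th/(R_th + R_L) = 131.5 / (131.5 + 1040) = 0.1122.
So the output falls by 11.2 %.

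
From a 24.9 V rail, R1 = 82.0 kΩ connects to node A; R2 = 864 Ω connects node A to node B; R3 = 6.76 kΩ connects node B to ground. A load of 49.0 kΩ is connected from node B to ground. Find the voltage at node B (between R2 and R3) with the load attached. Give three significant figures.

V ≈ 1.67 V

At node B, R3 is in parallel with the load: R3‖R_L = 5940 Ω.
Below node A the resistance is R2 + (R3‖R_L) = 6804 Ω, so V_A = 24.9 × 6804/88800 = 1.908 V.
Then V_B = V_A × (R3‖R_L)/(R2 + R3‖R_L) = 1.908 × 5940/6804 = 1.67 V.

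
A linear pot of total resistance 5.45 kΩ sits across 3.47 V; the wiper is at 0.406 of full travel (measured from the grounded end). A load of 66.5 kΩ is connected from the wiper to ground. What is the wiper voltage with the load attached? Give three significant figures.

The wiper splits the pot into (1−α)R = 3.237 kΩ above and αR = 2.213 kΩ below.
Lower section ‖ load = 2.141 kΩ.
V_wiper = 3.47 × 2.141/(3.237 + 2.141) = 1.38 V.

V ≈ 1.38 V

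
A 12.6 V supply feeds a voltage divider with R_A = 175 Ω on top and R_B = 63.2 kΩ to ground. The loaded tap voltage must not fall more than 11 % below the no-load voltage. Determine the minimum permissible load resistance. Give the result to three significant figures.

Output resistance R_th = R_A‖R_B = (175 × 63200)/63380 = 174.5 Ω.
The fractional drop is R_th/(R_th + R_L); requiring this ≤ 0.110 gives R_L ≥ R_th(1/0.110 − 1) = 174.5 × 8.091 = 1.41 kΩ.

R_L(min) ≈ 1.41 kΩ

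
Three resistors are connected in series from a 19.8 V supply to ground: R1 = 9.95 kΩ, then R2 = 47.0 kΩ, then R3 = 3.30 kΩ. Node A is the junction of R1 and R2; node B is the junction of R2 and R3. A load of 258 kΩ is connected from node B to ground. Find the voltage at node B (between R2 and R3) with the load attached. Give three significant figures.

At node B, R3 is in parallel with the load: R3‖R_L = 3.258 kΩ.
Below node A the resistance is R2 + (R3‖R_L) = 50.26 kΩ, so V_A = 19.8 × 50.26/60.21 = 16.53 V.
Then V_B = V_A × (R3‖R_L)/(R2 + R3‖R_L) = 16.53 × 3.258/50.26 = 1.07 V.

V ≈ 1.07 V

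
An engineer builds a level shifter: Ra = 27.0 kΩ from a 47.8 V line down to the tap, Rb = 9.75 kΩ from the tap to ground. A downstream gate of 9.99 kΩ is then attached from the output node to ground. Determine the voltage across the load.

The load sits in parallel with Rb: Rb‖R_L = (9.75 × 9.99) / (9.75 + 9.99) = 4.934 kΩ.
V_out = 47.8 × 4.934 / (27.0 + 4.934) = 47.8 × 4.934/31.93 = 7.39 V.

V_out ≈ 7.39 V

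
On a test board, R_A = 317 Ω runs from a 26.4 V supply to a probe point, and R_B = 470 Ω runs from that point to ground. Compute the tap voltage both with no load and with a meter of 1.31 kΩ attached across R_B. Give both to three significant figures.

Unloaded: 15.8 V; loaded: 13.8 V

Open-circuit: V = 26.4 × 470/(317 + 470) = 15.8 V.
With the load, R_B becomes R_B‖R_L = 345.9 Ω, so V = 26.4 × 345.9/662.9 = 13.8 V.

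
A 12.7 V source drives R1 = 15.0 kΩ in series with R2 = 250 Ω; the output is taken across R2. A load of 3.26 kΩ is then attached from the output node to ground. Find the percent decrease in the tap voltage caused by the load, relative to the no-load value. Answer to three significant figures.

7.01 %

The divider's output (Thévenin) resistance is R1‖R2 = 245.9 Ω.
Fractional drop under load = R_th/(R_th + R_L) = 245.9 / (245.9 + 3260) = 0.07014.
So the output falls by 7.01 %.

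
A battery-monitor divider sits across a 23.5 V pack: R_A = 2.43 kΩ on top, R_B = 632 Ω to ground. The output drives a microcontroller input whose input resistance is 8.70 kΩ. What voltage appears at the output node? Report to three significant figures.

V_out ≈ 4.59 V

The load sits in parallel with R_B: R_B‖R_L = (632 × 8700) / (632 + 8700) = 589.2 Ω.
V_out = 23.5 × 589.2 / (2430 + 589.2) = 23.5 × 589.2/3019 = 4.59 V.
(Unloaded it would have been 4.85 V.)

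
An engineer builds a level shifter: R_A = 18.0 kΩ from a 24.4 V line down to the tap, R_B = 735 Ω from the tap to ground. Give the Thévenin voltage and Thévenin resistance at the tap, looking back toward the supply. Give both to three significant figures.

V_th is the open-circuit tap voltage: 24.4 × 735/(18000 + 735) = 0.957 V.
With the supply zeroed, R_A and R_B appear in parallel from the tap: R_th = R_A‖R_B = (18000 × 735)/18740 = 706 Ω.

V_th = 0.957 V, R_th = 706 Ω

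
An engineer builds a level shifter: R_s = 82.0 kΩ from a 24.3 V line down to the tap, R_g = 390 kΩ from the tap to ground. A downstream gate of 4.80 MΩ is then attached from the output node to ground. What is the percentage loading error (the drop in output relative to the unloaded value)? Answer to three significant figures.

The divider's output (Thévenin) resistance is R_s‖R_g = 67.75 kΩ.
Fractional drop under load = R_th/(R_th + R_L) = 67.75 / (67.75 + 4800) = 0.01392.
So the output falls by 1.39 %.

1.39 %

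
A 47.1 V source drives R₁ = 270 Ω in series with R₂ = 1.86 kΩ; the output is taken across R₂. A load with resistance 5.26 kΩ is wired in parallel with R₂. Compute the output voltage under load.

The load sits in parallel with R₂: R₂‖R_L = (1860 × 5260) / (1860 + 5260) = 1374 Ω.
V_out = 47.1 × 1374 / (270 + 1374) = 47.1 × 1374/1644 = 39.4 V.

V_out ≈ 39.4 V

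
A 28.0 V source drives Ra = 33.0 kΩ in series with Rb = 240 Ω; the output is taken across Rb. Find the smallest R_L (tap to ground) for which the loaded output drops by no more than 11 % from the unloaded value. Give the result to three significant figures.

Output resistance R_th = Ra‖Rb = (33000 × 240)/33240 = 238.3 Ω.
The fractional drop is R_th/(R_th + R_L); requiring this ≤ 0.110 gives R_L ≥ R_th(1/0.110 − 1) = 238.3 × 8.091 = 1.93 kΩ.

R_L(min) ≈ 1.93 kΩ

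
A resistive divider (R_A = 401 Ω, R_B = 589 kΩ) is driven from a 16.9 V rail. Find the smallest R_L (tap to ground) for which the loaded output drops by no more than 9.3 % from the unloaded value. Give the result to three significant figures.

R_L(min) ≈ 3.91 kΩ

Output resistance R_th = R_A‖R_B = (401 × 589000)/589400 = 400.7 Ω.
The fractional drop is R_th/(R_th + R_L); requiring this ≤ 0.0930 gives R_L ≥ R_th(1/0.0930 − 1) = 400.7 × 9.753 = 3.91 kΩ.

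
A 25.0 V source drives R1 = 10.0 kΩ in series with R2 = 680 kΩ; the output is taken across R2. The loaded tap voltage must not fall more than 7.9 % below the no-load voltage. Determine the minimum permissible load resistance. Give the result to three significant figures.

R_L(min) ≈ 115 kΩ

Output resistance R_th = R1‖R2 = (10.0 × 680)/690.0 = 9.855 kΩ.
The fractional drop is R_th/(R_th + R_L); requiring this ≤ 0.0790 gives R_L ≥ R_th(1/0.0790 − 1) = 9.855 × 11.66 = 115 kΩ.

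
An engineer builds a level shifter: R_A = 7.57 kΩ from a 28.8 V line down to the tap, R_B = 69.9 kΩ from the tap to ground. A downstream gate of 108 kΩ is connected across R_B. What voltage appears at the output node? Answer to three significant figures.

The load sits in parallel with R_B: R_B‖R_L = (69.9 × 108) / (69.9 + 108) = 42.44 kΩ.
V_out = 28.8 × 42.44 / (7.57 + 42.44) = 28.8 × 42.44/50.01 = 24.4 V.

V_out ≈ 24.4 V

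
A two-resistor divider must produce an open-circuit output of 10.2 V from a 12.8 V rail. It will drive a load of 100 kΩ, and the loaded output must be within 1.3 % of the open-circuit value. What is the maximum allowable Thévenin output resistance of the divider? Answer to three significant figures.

Loading drop = R_th/(R_th + R_L) ≤ 0.0130, so R_th ≤ R_L · ε/(1−ε) = 100 kΩ × 0.0130/0.9870 = 1.32 kΩ.

R_th ≤ 1.32 kΩ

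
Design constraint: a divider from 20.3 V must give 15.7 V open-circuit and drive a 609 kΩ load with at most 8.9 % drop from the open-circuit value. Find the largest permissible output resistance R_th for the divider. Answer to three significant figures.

R_th ≤ 59.5 kΩ

Loading drop = R_th/(R_th + R_L) ≤ 0.0890, so R_th ≤ R_L · ε/(1−ε) = 609 kΩ × 0.0890/0.9110 = 59.5 kΩ.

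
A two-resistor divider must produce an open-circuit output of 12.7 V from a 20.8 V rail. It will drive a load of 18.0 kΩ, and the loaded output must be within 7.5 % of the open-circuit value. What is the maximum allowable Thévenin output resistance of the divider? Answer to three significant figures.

Loading drop = R_th/(R_th + R_L) ≤ 0.0750, so R_th ≤ R_L · ε/(1−ε) = 18.0 kΩ × 0.0750/0.9250 = 1.46 kΩ.

R_th ≤ 1.46 kΩ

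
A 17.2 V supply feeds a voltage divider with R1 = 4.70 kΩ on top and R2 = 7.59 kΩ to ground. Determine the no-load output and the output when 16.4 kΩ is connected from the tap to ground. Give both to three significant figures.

Unloaded: 10.6 V; loaded: 9.02 V

Open-circuit: V = 17.2 × 7.59/(4.70 + 7.59) = 10.6 V.
With the load, R2 becomes R2‖R_L = 5.189 kΩ, so V = 17.2 × 5.189/9.889 = 9.02 V.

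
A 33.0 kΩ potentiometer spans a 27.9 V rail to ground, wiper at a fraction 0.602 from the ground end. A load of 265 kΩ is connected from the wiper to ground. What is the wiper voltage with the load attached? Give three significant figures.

V ≈ 16.3 V

The wiper splits the pot into (1−α)R = 13.13 kΩ above and αR = 19.87 kΩ below.
Lower section ‖ load = 18.48 kΩ.
V_wiper = 27.9 × 18.48/(13.13 + 18.48) = 16.3 V.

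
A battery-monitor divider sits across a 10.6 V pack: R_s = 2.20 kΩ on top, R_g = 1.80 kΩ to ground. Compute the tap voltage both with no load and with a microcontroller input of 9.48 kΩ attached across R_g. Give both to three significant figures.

Open-circuit: V = 10.6 × 1.80/(2.20 + 1.80) = 4.77 V.
With the load, R_g becomes R_g‖R_L = 1.513 kΩ, so V = 10.6 × 1.513/3.713 = 4.32 V.

Unloaded: 4.77 V; loaded: 4.32 V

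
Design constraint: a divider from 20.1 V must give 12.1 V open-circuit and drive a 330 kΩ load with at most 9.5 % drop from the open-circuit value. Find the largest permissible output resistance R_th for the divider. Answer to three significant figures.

Loading drop = R_th/(R_th + R_L) ≤ 0.0950, so R_th ≤ R_L · ε/(1−ε) = 330 kΩ × 0.0950/0.9050 = 34.6 kΩ.

R_th ≤ 34.6 kΩ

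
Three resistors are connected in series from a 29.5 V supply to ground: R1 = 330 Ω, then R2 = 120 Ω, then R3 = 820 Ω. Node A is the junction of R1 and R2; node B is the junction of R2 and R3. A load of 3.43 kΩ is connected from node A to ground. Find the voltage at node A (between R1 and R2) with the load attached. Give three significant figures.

V ≈ 20.4 V

Below node A the series string R2+R3 = 940.0 Ω sits in parallel with the 3430 Ω load: 737.8 Ω.
V_A = 29.5 × 737.8/(330 + 737.8) = 20.4 V.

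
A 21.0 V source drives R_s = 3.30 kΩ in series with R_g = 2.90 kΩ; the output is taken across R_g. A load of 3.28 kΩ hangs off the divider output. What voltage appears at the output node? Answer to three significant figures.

V_out ≈ 6.68 V

The load sits in parallel with R_g: R_g‖R_L = (2.90 × 3.28) / (2.90 + 3.28) = 1.539 kΩ.
V_out = 21.0 × 1.539 / (3.30 + 1.539) = 21.0 × 1.539/4.839 = 6.68 V.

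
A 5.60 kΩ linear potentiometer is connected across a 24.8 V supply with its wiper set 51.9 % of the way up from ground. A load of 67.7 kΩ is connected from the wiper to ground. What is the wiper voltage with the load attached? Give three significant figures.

V ≈ 12.6 V

The wiper splits the pot into (1−α)R = 2.694 kΩ above and αR = 2.906 kΩ below.
Lower section ‖ load = 2.787 kΩ.
V_wiper = 24.8 × 2.787/(2.694 + 2.787) = 12.6 V.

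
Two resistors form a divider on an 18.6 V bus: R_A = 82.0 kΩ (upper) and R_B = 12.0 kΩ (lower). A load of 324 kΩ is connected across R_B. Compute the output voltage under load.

The load sits in parallel with R_B: R_B‖R_L = (12.0 × 324) / (12.0 + 324) = 11.57 kΩ.
V_out = 18.6 × 11.57 / (82.0 + 11.57) = 18.6 × 11.57/93.57 = 2.30 V.

V_out ≈ 2.30 V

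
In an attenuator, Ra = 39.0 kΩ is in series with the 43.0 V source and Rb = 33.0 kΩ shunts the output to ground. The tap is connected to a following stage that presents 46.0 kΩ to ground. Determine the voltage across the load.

V_out ≈ 14.2 V

The load sits in parallel with Rb: Rb‖R_L = (33.0 × 46.0) / (33.0 + 46.0) = 19.22 kΩ.
V_out = 43.0 × 19.22 / (39.0 + 19.22) = 43.0 × 19.22/58.22 = 14.2 V.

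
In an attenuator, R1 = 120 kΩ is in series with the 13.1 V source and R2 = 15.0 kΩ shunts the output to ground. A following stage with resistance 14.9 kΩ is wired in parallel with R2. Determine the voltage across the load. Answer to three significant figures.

V_out ≈ 0.768 V

The load sits in parallel with R2: R2‖R_L = (15.0 × 14.9) / (15.0 + 14.9) = 7.475 kΩ.
V_out = 13.1 × 7.475 / (120 + 7.475) = 13.1 × 7.475/127.5 = 0.768 V.
(Unloaded it would have been 1.46 V.)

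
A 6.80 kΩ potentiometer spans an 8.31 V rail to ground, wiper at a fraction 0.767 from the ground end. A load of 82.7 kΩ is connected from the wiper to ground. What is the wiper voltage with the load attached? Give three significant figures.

The wiper splits the pot into (1−α)R = 1.584 kΩ above and αR = 5.216 kΩ below.
Lower section ‖ load = 4.906 kΩ.
V_wiper = 8.31 × 4.906/(1.584 + 4.906) = 6.28 V.

V ≈ 6.28 V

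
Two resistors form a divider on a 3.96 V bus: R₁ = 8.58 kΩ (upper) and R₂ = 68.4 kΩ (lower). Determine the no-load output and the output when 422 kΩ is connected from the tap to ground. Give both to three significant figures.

Unloaded: 3.52 V; loaded: 3.46 V

Open-circuit: V = 3.96 × 68.4/(8.58 + 68.4) = 3.52 V.
With the load, R₂ becomes R₂‖R_L = 58.86 kΩ, so V = 3.96 × 58.86/67.44 = 3.46 V.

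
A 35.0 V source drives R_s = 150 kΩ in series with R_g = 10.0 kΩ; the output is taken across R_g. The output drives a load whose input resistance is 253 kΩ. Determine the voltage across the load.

The load sits in parallel with R_g: R_g‖R_L = (10.0 × 253) / (10.0 + 253) = 9.620 kΩ.
V_out = 35.0 × 9.620 / (150 + 9.620) = 35.0 × 9.620/159.6 = 2.11 V.
(Unloaded it would have been 2.19 V.)

V_out ≈ 2.11 V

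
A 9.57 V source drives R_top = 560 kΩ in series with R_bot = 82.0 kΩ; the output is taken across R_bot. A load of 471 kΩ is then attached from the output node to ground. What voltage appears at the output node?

The load sits in parallel with R_bot: R_bot‖R_L = (82.0 × 471) / (82.0 + 471) = 69.84 kΩ.
V_out = 9.57 × 69.84 / (560 + 69.84) = 9.57 × 69.84/629.8 = 1.06 V.

V_out ≈ 1.06 V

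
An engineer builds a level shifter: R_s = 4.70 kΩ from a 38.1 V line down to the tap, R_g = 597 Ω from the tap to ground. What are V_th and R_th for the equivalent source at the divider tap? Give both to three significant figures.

V_th = 4.29 V, R_th = 530 Ω

V_th is the open-circuit tap voltage: 38.1 × 597/(4700 + 597) = 4.29 V.
With the supply zeroed, R_s and R_g appear in parallel from the tap: R_th = R_s‖R_g = (4700 × 597)/5297 = 530 Ω.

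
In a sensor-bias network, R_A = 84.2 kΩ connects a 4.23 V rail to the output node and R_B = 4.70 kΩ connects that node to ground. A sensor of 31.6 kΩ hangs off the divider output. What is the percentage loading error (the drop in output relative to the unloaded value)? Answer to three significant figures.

12.3 %

The divider's output (Thévenin) resistance is R_A‖R_B = 4.452 kΩ.
Fractional drop under load = R_th/(R_th + R_L) = 4.452 / (4.452 + 31.6) = 0.1235.
So the output falls by 12.3 %.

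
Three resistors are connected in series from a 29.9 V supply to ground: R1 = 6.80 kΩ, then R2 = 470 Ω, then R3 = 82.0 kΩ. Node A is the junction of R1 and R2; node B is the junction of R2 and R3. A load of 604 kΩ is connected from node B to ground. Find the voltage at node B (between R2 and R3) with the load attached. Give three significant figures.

V ≈ 27.2 V

At node B, R3 is in parallel with the load: R3‖R_L = 72200 Ω.
Below node A the resistance is R2 + (R3‖R_L) = 72670 Ω, so V_A = 29.9 × 72670/79470 = 27.34 V.
Then V_B = V_A × (R3‖R_L)/(R2 + R3‖R_L) = 27.34 × 72200/72670 = 27.2 V.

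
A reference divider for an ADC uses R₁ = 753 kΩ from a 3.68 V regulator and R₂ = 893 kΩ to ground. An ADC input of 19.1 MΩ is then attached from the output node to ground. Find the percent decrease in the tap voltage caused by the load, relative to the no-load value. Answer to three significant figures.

The divider's output (Thévenin) resistance is R₁‖R₂ = 408.5 kΩ.
Fractional drop under load = R_th/(R_th + R_L) = 408.5 / (408.5 + 19100) = 0.02094.
So the output falls by 2.09 %.

2.09 %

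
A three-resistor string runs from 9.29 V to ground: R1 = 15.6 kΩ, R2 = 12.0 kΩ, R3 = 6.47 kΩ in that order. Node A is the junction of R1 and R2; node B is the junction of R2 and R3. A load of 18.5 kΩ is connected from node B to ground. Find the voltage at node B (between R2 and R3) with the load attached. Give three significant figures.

V ≈ 1.37 V

At node B, R3 is in parallel with the load: R3‖R_L = 4.794 kΩ.
Below node A the resistance is R2 + (R3‖R_L) = 16.79 kΩ, so V_A = 9.29 × 16.79/32.39 = 4.816 V.
Then V_B = V_A × (R3‖R_L)/(R2 + R3‖R_L) = 4.816 × 4.794/16.79 = 1.37 V.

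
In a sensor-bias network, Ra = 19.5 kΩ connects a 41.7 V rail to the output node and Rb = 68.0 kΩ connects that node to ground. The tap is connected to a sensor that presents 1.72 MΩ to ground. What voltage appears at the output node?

The load sits in parallel with Rb: Rb‖R_L = (68.0 × 1720) / (68.0 + 1720) = 65.41 kΩ.
V_out = 41.7 × 65.41 / (19.5 + 65.41) = 41.7 × 65.41/84.91 = 32.1 V.

V_out ≈ 32.1 V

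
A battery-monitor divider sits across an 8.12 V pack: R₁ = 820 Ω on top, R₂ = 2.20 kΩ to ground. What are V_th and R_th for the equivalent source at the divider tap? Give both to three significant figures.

V_th = 5.92 V, R_th = 597 Ω

V_th is the open-circuit tap voltage: 8.12 × 2200/(820 + 2200) = 5.92 V.
With the supply zeroed, R₁ and R₂ appear in parallel from the tap: R_th = R₁‖R₂ = (820 × 2200)/3020 = 597 Ω.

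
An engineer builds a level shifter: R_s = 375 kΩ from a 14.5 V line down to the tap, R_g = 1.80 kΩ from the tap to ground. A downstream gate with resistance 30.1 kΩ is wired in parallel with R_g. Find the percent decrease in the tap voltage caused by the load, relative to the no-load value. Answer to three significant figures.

5.62 %

The divider's output (Thévenin) resistance is R_s‖R_g = 1.791 kΩ.
Fractional drop under load = R_th/(R_th + R_L) = 1.791 / (1.791 + 30.1) = 0.05617.
So the output falls by 5.62 %.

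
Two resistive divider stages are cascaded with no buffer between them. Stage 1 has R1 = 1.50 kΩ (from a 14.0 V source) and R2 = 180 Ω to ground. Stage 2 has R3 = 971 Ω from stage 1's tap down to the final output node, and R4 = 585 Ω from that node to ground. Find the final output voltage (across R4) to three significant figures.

V_out ≈ 0.511 V

Stage 2 presents R3+R4 = 1556 Ω as a load on stage 1's tap.
Stage 1's lower leg becomes R2‖(R3+R4) = 161.3 Ω, so V_mid = 14.0 × 161.3/1661 = 1.360 V.
Stage 2 is itself unloaded: V_out = V_mid × R4/(R3+R4) = 1.360 × 585/1556 = 0.511 V.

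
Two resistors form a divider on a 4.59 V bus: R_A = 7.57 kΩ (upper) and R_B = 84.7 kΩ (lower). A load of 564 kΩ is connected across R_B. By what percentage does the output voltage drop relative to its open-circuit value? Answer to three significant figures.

1.22 %

The divider's output (Thévenin) resistance is R_A‖R_B = 6.949 kΩ.
Fractional drop under load = R_th/(R_th + R_L) = 6.949 / (6.949 + 564) = 0.01217.
So the output falls by 1.22 %.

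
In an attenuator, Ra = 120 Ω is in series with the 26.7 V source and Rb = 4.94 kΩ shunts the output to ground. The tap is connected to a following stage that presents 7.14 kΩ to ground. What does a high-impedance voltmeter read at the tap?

V_out ≈ 25.6 V

The load sits in parallel with Rb: Rb‖R_L = (4940 × 7140) / (4940 + 7140) = 2920 Ω.
V_out = 26.7 × 2920 / (120 + 2920) = 26.7 × 2920/3040 = 25.6 V.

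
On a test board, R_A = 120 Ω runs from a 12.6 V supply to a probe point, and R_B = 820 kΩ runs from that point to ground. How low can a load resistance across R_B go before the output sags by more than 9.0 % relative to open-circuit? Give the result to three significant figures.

Output resistance R_th = R_A‖R_B = (120 × 820000)/820100 = 120.0 Ω.
The fractional drop is R_th/(R_th + R_L); requiring this ≤ 0.0900 gives R_L ≥ R_th(1/0.0900 − 1) = 120.0 × 10.11 = 1.21 kΩ.

R_L(min) ≈ 1.21 kΩ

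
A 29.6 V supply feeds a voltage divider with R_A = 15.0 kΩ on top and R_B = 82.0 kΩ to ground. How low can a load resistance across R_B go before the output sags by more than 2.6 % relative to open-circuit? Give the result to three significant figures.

R_L(min) ≈ 475 kΩ

Output resistance R_th = R_A‖R_B = (15.0 × 82.0)/97.00 = 12.68 kΩ.
The fractional drop is R_th/(R_th + R_L); requiring this ≤ 0.0260 gives R_L ≥ R_th(1/0.0260 − 1) = 12.68 × 37.46 = 475 kΩ.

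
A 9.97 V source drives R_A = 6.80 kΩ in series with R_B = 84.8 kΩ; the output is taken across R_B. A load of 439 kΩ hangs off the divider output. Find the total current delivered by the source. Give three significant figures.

I ≈ 0.128 mA

R_B‖R_L = 71.07 kΩ, so the source sees R_A + R_B‖R_L = 77.87 kΩ.
I = 9.97 V / 77.87 kΩ = 0.128 mA.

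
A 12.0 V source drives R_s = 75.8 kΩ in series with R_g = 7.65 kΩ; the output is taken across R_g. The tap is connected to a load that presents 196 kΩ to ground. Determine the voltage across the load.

The load sits in parallel with R_g: R_g‖R_L = (7.65 × 196) / (7.65 + 196) = 7.363 kΩ.
V_out = 12.0 × 7.363 / (75.8 + 7.363) = 12.0 × 7.363/83.16 = 1.06 V.

V_out ≈ 1.06 V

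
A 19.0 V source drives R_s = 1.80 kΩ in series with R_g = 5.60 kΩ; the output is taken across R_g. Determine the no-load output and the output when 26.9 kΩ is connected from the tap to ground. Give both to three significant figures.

Unloaded: 14.4 V; loaded: 13.7 V

Open-circuit: V = 19.0 × 5.60/(1.80 + 5.60) = 14.4 V.
With the load, R_g becomes R_g‖R_L = 4.635 kΩ, so V = 19.0 × 4.635/6.435 = 13.7 V.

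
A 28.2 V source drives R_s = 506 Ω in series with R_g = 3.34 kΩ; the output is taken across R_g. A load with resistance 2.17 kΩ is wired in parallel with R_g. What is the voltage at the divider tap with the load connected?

V_out ≈ 20.4 V

The load sits in parallel with R_g: R_g‖R_L = (3340 × 2170) / (3340 + 2170) = 1315 Ω.
V_out = 28.2 × 1315 / (506 + 1315) = 28.2 × 1315/1821 = 20.4 V.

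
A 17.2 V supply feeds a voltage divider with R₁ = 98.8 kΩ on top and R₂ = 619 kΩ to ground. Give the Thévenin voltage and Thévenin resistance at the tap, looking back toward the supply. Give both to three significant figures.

V_th is the open-circuit tap voltage: 17.2 × 619/(98.8 + 619) = 14.8 V.
With the supply zeroed, R₁ and R₂ appear in parallel from the tap: R_th = R₁‖R₂ = (98.8 × 619)/717.8 = 85.2 kΩ.

V_th = 14.8 V, R_th = 85.2 kΩ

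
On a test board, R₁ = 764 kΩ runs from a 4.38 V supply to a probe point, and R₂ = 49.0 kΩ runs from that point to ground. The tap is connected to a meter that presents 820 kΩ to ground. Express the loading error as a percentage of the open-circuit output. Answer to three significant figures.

The divider's output (Thévenin) resistance is R₁‖R₂ = 46.05 kΩ.
Fractional drop under load = R_th/(R_th + R_L) = 46.05 / (46.05 + 820) = 0.05317.
So the output falls by 5.32 %.

5.32 %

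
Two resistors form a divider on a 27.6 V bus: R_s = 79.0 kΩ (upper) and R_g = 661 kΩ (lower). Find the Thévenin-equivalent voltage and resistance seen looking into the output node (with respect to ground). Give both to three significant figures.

V_th is the open-circuit tap voltage: 27.6 × 661/(79.0 + 661) = 24.7 V.
With the supply zeroed, R_s and R_g appear in parallel from the tap: R_th = R_s‖R_g = (79.0 × 661)/740.0 = 70.6 kΩ.

V_th = 24.7 V, R_th = 70.6 kΩ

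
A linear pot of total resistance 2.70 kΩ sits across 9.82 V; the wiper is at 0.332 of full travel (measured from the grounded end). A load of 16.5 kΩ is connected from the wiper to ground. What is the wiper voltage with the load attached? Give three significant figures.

V ≈ 3.15 V

The wiper splits the pot into (1−α)R = 1804 Ω above and αR = 896.4 Ω below.
Lower section ‖ load = 850.2 Ω.
V_wiper = 9.82 × 850.2/(1804 + 850.2) = 3.15 V.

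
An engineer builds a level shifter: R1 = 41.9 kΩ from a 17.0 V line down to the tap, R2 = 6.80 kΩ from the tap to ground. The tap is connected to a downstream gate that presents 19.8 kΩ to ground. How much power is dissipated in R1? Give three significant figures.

Total resistance from the source is R1 + (R2‖R_L) = 46.96 kΩ, so I = 17.0/46.96 kΩ = 0.3620 mA.
P = I²·R1 = (0.3620 mA)² × 41.9 kΩ = 5.49 mW.

P ≈ 5.49 mW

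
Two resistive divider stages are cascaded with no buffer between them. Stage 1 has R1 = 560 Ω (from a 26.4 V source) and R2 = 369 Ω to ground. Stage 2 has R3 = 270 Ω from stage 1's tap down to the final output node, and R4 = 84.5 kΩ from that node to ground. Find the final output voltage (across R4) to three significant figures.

V_out ≈ 10.4 V

Stage 2 presents R3+R4 = 84770 Ω as a load on stage 1's tap.
Stage 1's lower leg becomes R2‖(R3+R4) = 367.4 Ω, so V_mid = 26.4 × 367.4/927.4 = 10.46 V.
Stage 2 is itself unloaded: V_out = V_mid × R4/(R3+R4) = 10.46 × 84500/84770 = 10.4 V.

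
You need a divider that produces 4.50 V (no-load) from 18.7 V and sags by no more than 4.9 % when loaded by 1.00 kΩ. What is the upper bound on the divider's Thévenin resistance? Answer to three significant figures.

R_th ≤ 51.5 Ω

Loading drop = R_th/(R_th + R_L) ≤ 0.0490, so R_th ≤ R_L · ε/(1−ε) = 1.00 kΩ × 0.0490/0.9510 = 51.5 Ω.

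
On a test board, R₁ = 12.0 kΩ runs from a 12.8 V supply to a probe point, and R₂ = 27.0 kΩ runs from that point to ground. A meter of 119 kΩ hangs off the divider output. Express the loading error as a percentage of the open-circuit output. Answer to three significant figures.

The divider's output (Thévenin) resistance is R₁‖R₂ = 8.308 kΩ.
Fractional drop under load = R_th/(R_th + R_L) = 8.308 / (8.308 + 119) = 0.06526.
So the output falls by 6.53 %.

6.53 %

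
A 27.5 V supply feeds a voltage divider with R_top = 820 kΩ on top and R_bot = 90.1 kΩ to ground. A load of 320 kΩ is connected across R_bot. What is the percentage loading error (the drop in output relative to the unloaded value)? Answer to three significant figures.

20.2 %

Unloaded V = 27.5 × 90.1/910.1 = 2.723 V.
Loaded: R_bot‖R_L = 70.30 kΩ, giving V = 27.5 × 70.30/890.3 = 2.172 V.
Drop = (2.723 − 2.172) / 2.723 = 20.2 %.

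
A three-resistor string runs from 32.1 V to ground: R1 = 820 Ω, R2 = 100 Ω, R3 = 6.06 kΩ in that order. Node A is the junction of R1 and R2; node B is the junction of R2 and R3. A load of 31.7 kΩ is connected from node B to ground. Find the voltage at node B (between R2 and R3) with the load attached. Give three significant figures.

At node B, R3 is in parallel with the load: R3‖R_L = 5087 Ω.
Below node A the resistance is R2 + (R3‖R_L) = 5187 Ω, so V_A = 32.1 × 5187/6007 = 27.72 V.
Then V_B = V_A × (R3‖R_L)/(R2 + R3‖R_L) = 27.72 × 5087/5187 = 27.2 V.

V ≈ 27.2 V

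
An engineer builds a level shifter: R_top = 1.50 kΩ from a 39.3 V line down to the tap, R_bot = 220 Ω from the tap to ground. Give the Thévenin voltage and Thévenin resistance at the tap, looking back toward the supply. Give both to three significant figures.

V_th = 5.03 V, R_th = 192 Ω

V_th is the open-circuit tap voltage: 39.3 × 220/(1500 + 220) = 5.03 V.
With the supply zeroed, R_top and R_bot appear in parallel from the tap: R_th = R_top‖R_bot = (1500 × 220)/1720 = 192 Ω.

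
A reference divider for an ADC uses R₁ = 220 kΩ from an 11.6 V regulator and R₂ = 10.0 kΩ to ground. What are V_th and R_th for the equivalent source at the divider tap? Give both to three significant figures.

V_th = 0.504 V, R_th = 9.57 kΩ

V_th is the open-circuit tap voltage: 11.6 × 10.0/(220 + 10.0) = 0.504 V.
With the supply zeroed, R₁ and R₂ appear in parallel from the tap: R_th = R₁‖R₂ = (220 × 10.0)/230.0 = 9.57 kΩ.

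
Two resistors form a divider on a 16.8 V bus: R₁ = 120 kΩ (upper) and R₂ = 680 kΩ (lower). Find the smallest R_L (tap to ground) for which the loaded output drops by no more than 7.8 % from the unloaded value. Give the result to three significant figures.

R_L(min) ≈ 1.21 MΩ

Output resistance R_th = R₁‖R₂ = (120 × 680)/800.0 = 102.0 kΩ.
The fractional drop is R_th/(R_th + R_L); requiring this ≤ 0.0780 gives R_L ≥ R_th(1/0.0780 − 1) = 102.0 × 11.82 = 1.21 MΩ.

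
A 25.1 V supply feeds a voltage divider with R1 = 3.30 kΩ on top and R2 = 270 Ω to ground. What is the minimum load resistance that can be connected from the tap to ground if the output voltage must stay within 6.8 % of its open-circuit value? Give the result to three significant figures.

R_L(min) ≈ 3.42 kΩ

Output resistance R_th = R1‖R2 = (3300 × 270)/3570 = 249.6 Ω.
The fractional drop is R_th/(R_th + R_L); requiring this ≤ 0.0680 gives R_L ≥ R_th(1/0.0680 − 1) = 249.6 × 13.71 = 3.42 kΩ.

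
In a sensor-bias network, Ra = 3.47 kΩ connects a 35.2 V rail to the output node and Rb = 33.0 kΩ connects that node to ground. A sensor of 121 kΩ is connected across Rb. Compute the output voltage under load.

V_out ≈ 31.0 V

The load sits in parallel with Rb: Rb‖R_L = (33.0 × 121) / (33.0 + 121) = 25.93 kΩ.
V_out = 35.2 × 25.93 / (3.47 + 25.93) = 35.2 × 25.93/29.40 = 31.0 V.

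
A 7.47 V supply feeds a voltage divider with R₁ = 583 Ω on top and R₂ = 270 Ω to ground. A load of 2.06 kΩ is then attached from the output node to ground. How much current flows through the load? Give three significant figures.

R₂‖R_L = 238.7 Ω; V_out = 7.47 × 238.7/821.7 = 2.170 V.
I_L = V_out / R_L = 2.170 / 2.06 kΩ = 1.05 mA.

I_L ≈ 1.05 mA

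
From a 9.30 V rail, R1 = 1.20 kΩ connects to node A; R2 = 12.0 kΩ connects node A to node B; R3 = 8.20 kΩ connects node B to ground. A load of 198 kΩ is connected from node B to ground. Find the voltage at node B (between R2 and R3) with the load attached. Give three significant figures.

At node B, R3 is in parallel with the load: R3‖R_L = 7.874 kΩ.
Below node A the resistance is R2 + (R3‖R_L) = 19.87 kΩ, so V_A = 9.30 × 19.87/21.07 = 8.770 V.
Then V_B = V_A × (R3‖R_L)/(R2 + R3‖R_L) = 8.770 × 7.874/19.87 = 3.47 V.

V ≈ 3.47 V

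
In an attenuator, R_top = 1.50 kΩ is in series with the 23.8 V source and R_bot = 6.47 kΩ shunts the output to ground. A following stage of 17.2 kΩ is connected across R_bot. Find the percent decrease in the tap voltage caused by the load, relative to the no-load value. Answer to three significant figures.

The divider's output (Thévenin) resistance is R_top‖R_bot = 1.218 kΩ.
Fractional drop under load = R_th/(R_th + R_L) = 1.218 / (1.218 + 17.2) = 0.06612.
So the output falls by 6.61 %.

6.61 %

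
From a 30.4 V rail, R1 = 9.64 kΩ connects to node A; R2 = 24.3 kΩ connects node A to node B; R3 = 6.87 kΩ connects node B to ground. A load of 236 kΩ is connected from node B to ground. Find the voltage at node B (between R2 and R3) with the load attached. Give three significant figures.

At node B, R3 is in parallel with the load: R3‖R_L = 6.676 kΩ.
Below node A the resistance is R2 + (R3‖R_L) = 30.98 kΩ, so V_A = 30.4 × 30.98/40.62 = 23.18 V.
Then V_B = V_A × (R3‖R_L)/(R2 + R3‖R_L) = 23.18 × 6.676/30.98 = 5.00 V.

V ≈ 5.00 V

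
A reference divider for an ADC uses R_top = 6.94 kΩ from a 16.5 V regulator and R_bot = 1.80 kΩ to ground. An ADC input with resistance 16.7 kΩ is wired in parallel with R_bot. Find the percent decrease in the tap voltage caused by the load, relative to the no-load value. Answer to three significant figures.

The divider's output (Thévenin) resistance is R_top‖R_bot = 1.429 kΩ.
Fractional drop under load = R_th/(R_th + R_L) = 1.429 / (1.429 + 16.7) = 0.07884.
So the output falls by 7.88 %.

7.88 %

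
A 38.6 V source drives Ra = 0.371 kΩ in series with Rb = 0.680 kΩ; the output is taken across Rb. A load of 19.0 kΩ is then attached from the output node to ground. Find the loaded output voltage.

V_out ≈ 24.7 V

The load sits in parallel with Rb: Rb‖R_L = (680 × 19000) / (680 + 19000) = 656.5 Ω.
V_out = 38.6 × 656.5 / (371 + 656.5) = 38.6 × 656.5/1028 = 24.7 V.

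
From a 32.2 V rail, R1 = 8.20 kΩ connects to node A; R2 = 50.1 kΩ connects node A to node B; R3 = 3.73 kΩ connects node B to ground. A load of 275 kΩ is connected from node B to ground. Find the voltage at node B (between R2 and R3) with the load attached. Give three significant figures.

At node B, R3 is in parallel with the load: R3‖R_L = 3.680 kΩ.
Below node A the resistance is R2 + (R3‖R_L) = 53.78 kΩ, so V_A = 32.2 × 53.78/61.98 = 27.94 V.
Then V_B = V_A × (R3‖R_L)/(R2 + R3‖R_L) = 27.94 × 3.680/53.78 = 1.91 V.

V ≈ 1.91 V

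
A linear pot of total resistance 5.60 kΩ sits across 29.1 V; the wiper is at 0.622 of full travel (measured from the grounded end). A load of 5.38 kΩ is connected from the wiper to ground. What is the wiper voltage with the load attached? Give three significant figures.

V ≈ 14.5 V

The wiper splits the pot into (1−α)R = 2.117 kΩ above and αR = 3.483 kΩ below.
Lower section ‖ load = 2.114 kΩ.
V_wiper = 29.1 × 2.114/(2.117 + 2.114) = 14.5 V.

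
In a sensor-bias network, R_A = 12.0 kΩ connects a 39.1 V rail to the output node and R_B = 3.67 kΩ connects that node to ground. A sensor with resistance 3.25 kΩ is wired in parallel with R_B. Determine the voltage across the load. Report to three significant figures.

V_out ≈ 4.91 V

The load sits in parallel with R_B: R_B‖R_L = (3.67 × 3.25) / (3.67 + 3.25) = 1.724 kΩ.
V_out = 39.1 × 1.724 / (12.0 + 1.724) = 39.1 × 1.724/13.72 = 4.91 V.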